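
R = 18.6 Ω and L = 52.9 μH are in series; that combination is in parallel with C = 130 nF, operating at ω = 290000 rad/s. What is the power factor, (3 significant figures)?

X_L = ωL = 15.3 Ω
X_C = 1/(ωC) = 26.5 Ω
Branch 1 (R+jX_L): Z₁ = 18.6 + j15.3 Ω, |Z₁| = 24.1 Ω
Branch 2 (−jX_C): Z₂ = −j26.5 Ω
Parallel: Z = Z₁Z₂/(Z₁+Z₂), |Z| = 29.5 Ω, ∠Z = -19.5°
cos φ = cos(-19.5°) = 0.943

0.943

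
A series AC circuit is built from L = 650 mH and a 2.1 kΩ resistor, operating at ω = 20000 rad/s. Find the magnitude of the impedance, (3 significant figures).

X_L = ωL = 13000 Ω
Z = 2100 + j13000 Ω
|Z| = √(2100² + 13000²) = 13200 Ω

13200 Ω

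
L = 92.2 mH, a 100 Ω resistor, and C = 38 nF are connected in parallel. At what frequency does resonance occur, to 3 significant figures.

2.69 kHz

ω₀ = 1/√(LC) = 1/√(0.0922 × 3.8e-08) = 16890 rad/s
f₀ = ω₀/(2π) = 2.69 kHz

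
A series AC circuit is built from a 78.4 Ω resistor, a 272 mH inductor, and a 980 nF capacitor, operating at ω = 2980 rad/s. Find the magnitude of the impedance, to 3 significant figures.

475 Ω

X_L = ωL = 811 Ω
X_C = 1/(ωC) = 342 Ω
Net reactance X = X_L − X_C = 468 Ω
Z = 78.4 + j468 Ω
|Z| = √(78.4² + 468²) = 475 Ω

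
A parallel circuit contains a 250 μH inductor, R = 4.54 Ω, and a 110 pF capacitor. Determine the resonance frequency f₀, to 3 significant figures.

ω₀ = 1/√(LC) = 1/√(0.00025 × 1.1e-10) = 6.03e+06 rad/s
f₀ = ω₀/(2π) = 960 kHz

960 kHz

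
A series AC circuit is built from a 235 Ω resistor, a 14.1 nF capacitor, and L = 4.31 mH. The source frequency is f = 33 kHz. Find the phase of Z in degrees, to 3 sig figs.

66.9°

ω = 2πf = 207300 rad/s
X_L = ωL = 894 Ω
X_C = 1/(ωC) = 342 Ω
Net reactance X = X_L − X_C = 552 Ω
Z = 235 + j552 Ω
|Z| = √(235² + 552²) = 600 Ω
∠Z = arctan(552/235) = 66.9°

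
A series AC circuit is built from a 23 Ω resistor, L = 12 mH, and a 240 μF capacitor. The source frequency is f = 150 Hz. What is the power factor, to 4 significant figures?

ω = 2πf = 942.5 rad/s
X_L = ωL = 11.31 Ω
X_C = 1/(ωC) = 4.421 Ω
Net reactance X = X_L − X_C = 6.889 Ω
Z = 23.00 + j6.889 Ω
|Z| = √(23.00² + 6.889²) = 24.01 Ω
∠Z = arctan(6.889/23.00) = 16.67°
cos φ = cos(16.67°) = 0.9580

0.9580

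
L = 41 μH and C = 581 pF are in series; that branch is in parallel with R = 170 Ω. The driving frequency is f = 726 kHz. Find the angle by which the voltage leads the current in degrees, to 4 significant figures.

ω = 2πf = 4.562e+06 rad/s
X_L = ωL = 187.0 Ω
X_C = 1/(ωC) = 377.3 Ω
Branch 1: Z₁ = R = 170.0 Ω
Branch 2 (series LC): Z₂ = j(X_L − X_C) = −j190.3 Ω
Parallel: Z = Z₁Z₂/(Z₁+Z₂), |Z| = 126.8 Ω, ∠Z = -41.78°

-41.78°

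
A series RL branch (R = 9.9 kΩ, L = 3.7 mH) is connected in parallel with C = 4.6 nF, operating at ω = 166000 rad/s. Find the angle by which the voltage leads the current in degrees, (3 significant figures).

X_L = ωL = 614 Ω
X_C = 1/(ωC) = 1310 Ω
Branch 1 (R+jX_L): Z₁ = 9900 + j614 Ω, |Z₁| = 9920 Ω
Branch 2 (−jX_C): Z₂ = −j1310 Ω
Parallel: Z = Z₁Z₂/(Z₁+Z₂), |Z| = 1310 Ω, ∠Z = -82.4°

-82.4°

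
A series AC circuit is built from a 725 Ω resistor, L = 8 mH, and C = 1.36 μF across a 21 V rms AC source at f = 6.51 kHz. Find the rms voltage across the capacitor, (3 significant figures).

ω = 2πf = 40900 rad/s
X_L = ωL = 327 Ω
X_C = 1/(ωC) = 18.0 Ω
Net reactance X = X_L − X_C = 309 Ω
Z = 725 + j309 Ω
|Z| = √(725² + 309²) = 788 Ω
I = V/|Z| = 26.6 mA
V_C = I·|Z_C| = 0.0266 × 18.0 = 0.479 V

0.479 V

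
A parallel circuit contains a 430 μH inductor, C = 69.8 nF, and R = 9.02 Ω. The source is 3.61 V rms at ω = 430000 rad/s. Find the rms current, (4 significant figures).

410.0 mA

X_L = ωL = 184.9 Ω
X_C = 1/(ωC) = 33.32 Ω
Parallel: admittances add. Y = 1/R + 1/(jωL) + jωC
Y = (0.1109 + j0.02461) S
|Y| = 0.1136 S → |Z| = 1/|Y| = 8.806 Ω, ∠Z = −∠Y = -12.51°
I = V/|Z| = 3.61/8.806 = 410.0 mA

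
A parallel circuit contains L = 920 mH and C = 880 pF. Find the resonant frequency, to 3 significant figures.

5.59 kHz

ω₀ = 1/√(LC) = 1/√(0.92 × 8.8e-10) = 35150 rad/s
f₀ = ω₀/(2π) = 5.59 kHz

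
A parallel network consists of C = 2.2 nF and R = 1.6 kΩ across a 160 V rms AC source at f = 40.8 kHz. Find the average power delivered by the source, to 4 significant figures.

16.00 W

ω = 2πf = 256400 rad/s
X_C = 1/(ωC) = 1773 Ω
Parallel: admittances add. Y = 1/R + jωC
Y = (0.0006250 + j0.0005640) S
|Y| = 0.0008418 S → |Z| = 1/|Y| = 1188 Ω, ∠Z = −∠Y = -42.06°
I = V/|Z| = 134.7 mA
P = VI cos φ = 160 × 0.1347 × cos(-42.06°) = 16.00 W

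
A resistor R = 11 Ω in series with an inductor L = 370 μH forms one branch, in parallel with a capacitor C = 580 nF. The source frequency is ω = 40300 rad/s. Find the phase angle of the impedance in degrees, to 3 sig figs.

32.0°

X_L = ωL = 14.9 Ω
X_C = 1/(ωC) = 42.8 Ω
Branch 1 (R+jX_L): Z₁ = 11.0 + j14.9 Ω, |Z₁| = 18.5 Ω
Branch 2 (−jX_C): Z₂ = −j42.8 Ω
Parallel: Z = Z₁Z₂/(Z₁+Z₂), |Z| = 26.5 Ω, ∠Z = 32.0°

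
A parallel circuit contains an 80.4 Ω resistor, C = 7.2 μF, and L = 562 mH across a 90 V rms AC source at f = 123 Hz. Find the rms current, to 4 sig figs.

ω = 2πf = 772.8 rad/s
X_L = ωL = 434.3 Ω
X_C = 1/(ωC) = 179.7 Ω
Parallel: admittances add. Y = 1/R + 1/(jωL) + jωC
Y = (0.01244 + j0.003262) S
|Y| = 0.01286 S → |Z| = 1/|Y| = 77.77 Ω, ∠Z = −∠Y = -14.70°
I = V/|Z| = 90/77.77 = 1.157 A

1.157 A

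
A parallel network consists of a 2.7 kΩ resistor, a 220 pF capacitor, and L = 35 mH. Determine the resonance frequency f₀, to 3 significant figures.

ω₀ = 1/√(LC) = 1/√(0.035 × 2.2e-10) = 360400 rad/s
f₀ = ω₀/(2π) = 57.4 kHz

57.4 kHz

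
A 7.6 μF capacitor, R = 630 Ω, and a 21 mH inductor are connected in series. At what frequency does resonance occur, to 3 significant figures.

ω₀ = 1/√(LC) = 1/√(0.021 × 7.6e-06) = 2503 rad/s
f₀ = ω₀/(2π) = 398 Hz

398 Hz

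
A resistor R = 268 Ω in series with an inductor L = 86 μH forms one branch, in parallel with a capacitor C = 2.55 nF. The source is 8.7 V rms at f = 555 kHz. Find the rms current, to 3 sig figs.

ω = 2πf = 3.487e+06 rad/s
X_L = ωL = 300 Ω
X_C = 1/(ωC) = 112 Ω
Branch 1 (R+jX_L): Z₁ = 268 + j300 Ω, |Z₁| = 402 Ω
Branch 2 (−jX_C): Z₂ = −j112 Ω
Parallel: Z = Z₁Z₂/(Z₁+Z₂), |Z| = 138 Ω, ∠Z = -76.8°
I = V/|Z| = 8.7/138 = 62.9 mA

62.9 mA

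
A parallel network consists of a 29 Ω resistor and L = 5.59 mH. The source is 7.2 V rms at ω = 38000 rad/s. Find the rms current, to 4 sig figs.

X_L = ωL = 212.4 Ω
Parallel: admittances add. Y = 1/R + 1/(jωL)
Y = (0.03448 − j0.004708) S
|Y| = 0.03480 S → |Z| = 1/|Y| = 28.73 Ω, ∠Z = −∠Y = 7.774°
I = V/|Z| = 7.2/28.73 = 250.6 mA

250.6 mA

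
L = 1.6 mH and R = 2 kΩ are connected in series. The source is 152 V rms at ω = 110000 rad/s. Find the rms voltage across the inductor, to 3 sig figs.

X_L = ωL = 176 Ω
Z = 2000 + j176 Ω
|Z| = √(2000² + 176²) = 2010 Ω
I = V/|Z| = 75.7 mA
V_L = I·|Z_L| = 0.0757 × 176 = 13.3 V

13.3 V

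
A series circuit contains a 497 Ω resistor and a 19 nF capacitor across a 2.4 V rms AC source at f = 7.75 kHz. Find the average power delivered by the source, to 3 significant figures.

2.02 mW

ω = 2πf = 48690 rad/s
X_C = 1/(ωC) = 1080 Ω
Z = 497 − j1080 Ω
|Z| = √(497² + 1080²) = 1190 Ω
∠Z = arctan(-1080/497) = -65.3°
I = V/|Z| = 2.02 mA
P = VI cos φ = 2.4 × 0.00202 × cos(-65.3°) = 2.02 mW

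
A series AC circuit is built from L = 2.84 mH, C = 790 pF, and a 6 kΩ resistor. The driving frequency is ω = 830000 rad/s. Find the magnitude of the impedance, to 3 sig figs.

X_L = ωL = 2360 Ω
X_C = 1/(ωC) = 1530 Ω
Net reactance X = X_L − X_C = 832 Ω
Z = 6000 + j832 Ω
|Z| = √(6000² + 832²) = 6060 Ω

6060 Ω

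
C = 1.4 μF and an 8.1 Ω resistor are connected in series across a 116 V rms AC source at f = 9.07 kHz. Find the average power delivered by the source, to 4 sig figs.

489.4 W

ω = 2πf = 56990 rad/s
X_C = 1/(ωC) = 12.53 Ω
Z = 8.100 − j12.53 Ω
|Z| = √(8.100² + 12.53²) = 14.92 Ω
∠Z = arctan(-12.53/8.100) = -57.13°
I = V/|Z| = 7.773 A
P = VI cos φ = 116 × 7.773 × cos(-57.13°) = 489.4 W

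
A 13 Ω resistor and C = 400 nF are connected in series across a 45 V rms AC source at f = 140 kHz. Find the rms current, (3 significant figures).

ω = 2πf = 879600 rad/s
X_C = 1/(ωC) = 2.84 Ω
Z = 13.0 − j2.84 Ω
|Z| = √(13.0² + 2.84²) = 13.3 Ω
I = V/|Z| = 45/13.3 = 3.38 A

3.38 A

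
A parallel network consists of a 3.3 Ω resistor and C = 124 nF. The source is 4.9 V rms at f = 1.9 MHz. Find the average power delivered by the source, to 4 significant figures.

ω = 2πf = 1.194e+07 rad/s
X_C = 1/(ωC) = 0.6755 Ω
Parallel: admittances add. Y = 1/R + jωC
Y = (0.3030 + j1.480) S
|Y| = 1.511 S → |Z| = 1/|Y| = 0.6618 Ω, ∠Z = −∠Y = -78.43°
I = V/|Z| = 7.404 A
P = VI cos φ = 4.9 × 7.404 × cos(-78.43°) = 7.276 W

7.276 W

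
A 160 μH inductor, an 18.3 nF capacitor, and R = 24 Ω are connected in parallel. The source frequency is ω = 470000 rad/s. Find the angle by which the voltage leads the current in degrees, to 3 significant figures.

X_L = ωL = 75.2 Ω
X_C = 1/(ωC) = 116 Ω
Parallel: admittances add. Y = 1/R + 1/(jωL) + jωC
Y = (0.0417 − j0.00470) S
|Y| = 0.0419 S → |Z| = 1/|Y| = 23.8 Ω, ∠Z = −∠Y = 6.43°

6.43°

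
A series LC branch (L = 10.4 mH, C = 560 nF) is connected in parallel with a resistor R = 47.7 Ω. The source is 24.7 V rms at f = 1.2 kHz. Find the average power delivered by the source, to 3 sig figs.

ω = 2πf = 7540 rad/s
X_L = ωL = 78.4 Ω
X_C = 1/(ωC) = 237 Ω
Branch 1: Z₁ = R = 47.7 Ω
Branch 2 (series LC): Z₂ = j(X_L − X_C) = −j158 Ω
Parallel: Z = Z₁Z₂/(Z₁+Z₂), |Z| = 45.7 Ω, ∠Z = -16.8°
I = V/|Z| = 541 mA
P = VI cos φ = 24.7 × 0.541 × cos(-16.8°) = 12.8 W

12.8 W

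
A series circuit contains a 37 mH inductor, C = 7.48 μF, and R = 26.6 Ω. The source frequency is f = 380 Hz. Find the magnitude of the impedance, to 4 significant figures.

ω = 2πf = 2388 rad/s
X_L = ωL = 88.34 Ω
X_C = 1/(ωC) = 55.99 Ω
Net reactance X = X_L − X_C = 32.35 Ω
Z = 26.60 + j32.35 Ω
|Z| = √(26.60² + 32.35²) = 41.88 Ω

41.88 Ω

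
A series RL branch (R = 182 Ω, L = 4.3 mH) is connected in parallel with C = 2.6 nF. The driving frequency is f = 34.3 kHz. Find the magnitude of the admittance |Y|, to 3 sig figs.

ω = 2πf = 215500 rad/s
X_L = ωL = 927 Ω
X_C = 1/(ωC) = 1780 Ω
Branch 1 (R+jX_L): Z₁ = 182 + j927 Ω, |Z₁| = 944 Ω
Branch 2 (−jX_C): Z₂ = −j1780 Ω
Parallel: Z = Z₁Z₂/(Z₁+Z₂), |Z| = 1920 Ω, ∠Z = 66.9°
|Y| = 1/|Z| = 520 μS

520 μS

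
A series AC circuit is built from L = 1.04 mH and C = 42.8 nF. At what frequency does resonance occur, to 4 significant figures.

ω₀ = 1/√(LC) = 1/√(0.00104 × 4.28e-08) = 149900 rad/s
f₀ = ω₀/(2π) = 23.86 kHz

23.86 kHz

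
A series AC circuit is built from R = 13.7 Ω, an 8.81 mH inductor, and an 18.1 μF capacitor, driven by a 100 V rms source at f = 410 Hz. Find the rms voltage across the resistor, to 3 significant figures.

ω = 2πf = 2576 rad/s
X_L = ωL = 22.7 Ω
X_C = 1/(ωC) = 21.4 Ω
Net reactance X = X_L − X_C = 1.25 Ω
Z = 13.7 + j1.25 Ω
|Z| = √(13.7² + 1.25²) = 13.8 Ω
I = V/|Z| = 7.27 A
V_R = I·|Z_R| = 7.27 × 13.7 = 99.6 V

99.6 V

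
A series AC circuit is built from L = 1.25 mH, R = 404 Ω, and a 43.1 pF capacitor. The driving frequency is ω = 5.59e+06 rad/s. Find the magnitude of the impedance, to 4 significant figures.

2866 Ω

X_L = ωL = 6988 Ω
X_C = 1/(ωC) = 4151 Ω
Net reactance X = X_L − X_C = 2837 Ω
Z = 404.0 + j2837 Ω
|Z| = √(404.0² + 2837²) = 2866 Ω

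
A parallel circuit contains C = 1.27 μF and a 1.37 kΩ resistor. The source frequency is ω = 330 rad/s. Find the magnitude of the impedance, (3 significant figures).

X_C = 1/(ωC) = 2390 Ω
Parallel: admittances add. Y = 1/R + jωC
Y = (0.000730 + j0.000419) S
|Y| = 0.000842 S → |Z| = 1/|Y| = 1190 Ω, ∠Z = −∠Y = -29.9°

1190 Ω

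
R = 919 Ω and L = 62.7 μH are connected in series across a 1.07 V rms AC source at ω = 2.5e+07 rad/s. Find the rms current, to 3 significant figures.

X_L = ωL = 1570 Ω
Z = 919 + j1570 Ω
|Z| = √(919² + 1570²) = 1820 Ω
I = V/|Z| = 1.07/1820 = 589 μA

589 μA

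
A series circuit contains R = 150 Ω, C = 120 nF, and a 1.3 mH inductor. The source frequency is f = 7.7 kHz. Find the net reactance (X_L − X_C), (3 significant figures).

ω = 2πf = 48380 rad/s
X_L = ωL = 62.9 Ω
X_C = 1/(ωC) = 172 Ω
X = 62.9 − 172 = -109 Ω

-109 Ω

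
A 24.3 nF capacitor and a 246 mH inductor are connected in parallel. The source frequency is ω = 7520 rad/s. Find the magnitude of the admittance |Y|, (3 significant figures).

X_L = ωL = 1850 Ω
X_C = 1/(ωC) = 5470 Ω
Parallel: admittances add. Y = 1/(jωL) + jωC
Y = (0 − j0.000358) S
|Y| = 0.000358 S → |Z| = 1/|Y| = 2790 Ω, ∠Z = −∠Y = 90.0°

358 μS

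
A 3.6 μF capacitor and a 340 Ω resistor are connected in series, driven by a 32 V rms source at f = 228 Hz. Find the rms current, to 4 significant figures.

81.76 mA

ω = 2πf = 1433 rad/s
X_C = 1/(ωC) = 193.9 Ω
Z = 340.0 − j193.9 Ω
|Z| = √(340.0² + 193.9²) = 391.4 Ω
I = V/|Z| = 32/391.4 = 81.76 mA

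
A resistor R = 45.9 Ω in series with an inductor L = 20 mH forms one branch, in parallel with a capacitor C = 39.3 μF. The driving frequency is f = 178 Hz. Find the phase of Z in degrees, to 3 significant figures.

ω = 2πf = 1118 rad/s
X_L = ωL = 22.4 Ω
X_C = 1/(ωC) = 22.8 Ω
Branch 1 (R+jX_L): Z₁ = 45.9 + j22.4 Ω, |Z₁| = 51.1 Ω
Branch 2 (−jX_C): Z₂ = −j22.8 Ω
Parallel: Z = Z₁Z₂/(Z₁+Z₂), |Z| = 25.3 Ω, ∠Z = -63.5°

-63.5°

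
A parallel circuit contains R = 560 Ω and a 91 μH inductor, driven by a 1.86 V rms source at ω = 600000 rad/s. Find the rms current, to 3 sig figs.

34.2 mA

X_L = ωL = 54.6 Ω
Parallel: admittances add. Y = 1/R + 1/(jωL)
Y = (0.00179 − j0.0183) S
|Y| = 0.0184 S → |Z| = 1/|Y| = 54.3 Ω, ∠Z = −∠Y = 84.4°
I = V/|Z| = 1.86/54.3 = 34.2 mA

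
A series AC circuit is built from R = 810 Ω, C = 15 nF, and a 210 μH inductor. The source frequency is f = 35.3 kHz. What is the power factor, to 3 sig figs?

0.954

ω = 2πf = 221800 rad/s
X_L = ωL = 46.6 Ω
X_C = 1/(ωC) = 301 Ω
Net reactance X = X_L − X_C = -254 Ω
Z = 810 − j254 Ω
|Z| = √(810² + 254²) = 849 Ω
∠Z = arctan(-254/810) = -17.4°
cos φ = cos(-17.4°) = 0.954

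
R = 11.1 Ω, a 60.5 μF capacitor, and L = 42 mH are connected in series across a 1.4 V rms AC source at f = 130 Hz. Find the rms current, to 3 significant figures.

78.1 mA

ω = 2πf = 816.8 rad/s
X_L = ωL = 34.3 Ω
X_C = 1/(ωC) = 20.2 Ω
Net reactance X = X_L − X_C = 14.1 Ω
Z = 11.1 + j14.1 Ω
|Z| = √(11.1² + 14.1²) = 17.9 Ω
I = V/|Z| = 1.4/17.9 = 78.1 mA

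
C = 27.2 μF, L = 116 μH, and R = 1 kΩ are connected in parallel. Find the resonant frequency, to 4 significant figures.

2.833 kHz

ω₀ = 1/√(LC) = 1/√(0.000116 × 2.72e-05) = 17800 rad/s
f₀ = ω₀/(2π) = 2.833 kHz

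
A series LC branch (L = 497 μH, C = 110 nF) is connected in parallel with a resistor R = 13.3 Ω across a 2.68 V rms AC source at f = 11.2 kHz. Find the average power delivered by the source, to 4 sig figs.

ω = 2πf = 70370 rad/s
X_L = ωL = 34.97 Ω
X_C = 1/(ωC) = 129.2 Ω
Branch 1: Z₁ = R = 13.30 Ω
Branch 2 (series LC): Z₂ = j(X_L − X_C) = −j94.21 Ω
Parallel: Z = Z₁Z₂/(Z₁+Z₂), |Z| = 13.17 Ω, ∠Z = -8.036°
I = V/|Z| = 203.5 mA
P = VI cos φ = 2.68 × 0.2035 × cos(-8.036°) = 540.0 mW

540.0 mW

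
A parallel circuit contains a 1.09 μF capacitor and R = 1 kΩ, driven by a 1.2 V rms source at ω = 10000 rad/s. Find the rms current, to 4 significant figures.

13.13 mA

X_C = 1/(ωC) = 91.74 Ω
Parallel: admittances add. Y = 1/R + jωC
Y = (0.001000 + j0.01090) S
|Y| = 0.01095 S → |Z| = 1/|Y| = 91.36 Ω, ∠Z = −∠Y = -84.76°
I = V/|Z| = 1.2/91.36 = 13.13 mA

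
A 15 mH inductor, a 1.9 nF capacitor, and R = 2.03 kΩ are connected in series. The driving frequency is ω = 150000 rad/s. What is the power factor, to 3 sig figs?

0.850

X_L = ωL = 2250 Ω
X_C = 1/(ωC) = 3510 Ω
Net reactance X = X_L − X_C = -1260 Ω
Z = 2030 − j1260 Ω
|Z| = √(2030² + 1260²) = 2390 Ω
∠Z = arctan(-1260/2030) = -31.8°
cos φ = cos(-31.8°) = 0.850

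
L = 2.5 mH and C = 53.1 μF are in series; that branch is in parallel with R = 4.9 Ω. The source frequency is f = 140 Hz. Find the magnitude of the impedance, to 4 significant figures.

4.748 Ω

ω = 2πf = 879.6 rad/s
X_L = ωL = 2.199 Ω
X_C = 1/(ωC) = 21.41 Ω
Branch 1: Z₁ = R = 4.900 Ω
Branch 2 (series LC): Z₂ = j(X_L − X_C) = −j19.21 Ω
Parallel: Z = Z₁Z₂/(Z₁+Z₂), |Z| = 4.748 Ω, ∠Z = -14.31°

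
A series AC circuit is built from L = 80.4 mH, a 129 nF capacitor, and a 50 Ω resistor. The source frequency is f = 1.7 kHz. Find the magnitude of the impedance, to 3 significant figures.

142 Ω

ω = 2πf = 10680 rad/s
X_L = ωL = 859 Ω
X_C = 1/(ωC) = 726 Ω
Net reactance X = X_L − X_C = 133 Ω
Z = 50.0 + j133 Ω
|Z| = √(50.0² + 133²) = 142 Ω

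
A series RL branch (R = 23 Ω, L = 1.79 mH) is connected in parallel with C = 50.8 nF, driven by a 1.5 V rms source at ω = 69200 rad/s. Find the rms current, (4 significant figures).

X_L = ωL = 123.9 Ω
X_C = 1/(ωC) = 284.5 Ω
Branch 1 (R+jX_L): Z₁ = 23.00 + j123.9 Ω, |Z₁| = 126.0 Ω
Branch 2 (−jX_C): Z₂ = −j284.5 Ω
Parallel: Z = Z₁Z₂/(Z₁+Z₂), |Z| = 220.9 Ω, ∠Z = 71.33°
I = V/|Z| = 1.5/220.9 = 6.790 mA

6.790 mA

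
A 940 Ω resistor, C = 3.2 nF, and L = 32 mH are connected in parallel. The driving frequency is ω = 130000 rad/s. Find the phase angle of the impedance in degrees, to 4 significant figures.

X_L = ωL = 4160 Ω
X_C = 1/(ωC) = 2404 Ω
Parallel: admittances add. Y = 1/R + 1/(jωL) + jωC
Y = (0.001064 + j0.0001756) S
|Y| = 0.001078 S → |Z| = 1/|Y| = 927.4 Ω, ∠Z = −∠Y = -9.374°

-9.374°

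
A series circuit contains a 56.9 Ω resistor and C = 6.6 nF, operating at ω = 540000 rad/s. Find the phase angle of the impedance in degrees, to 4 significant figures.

X_C = 1/(ωC) = 280.6 Ω
Z = 56.90 − j280.6 Ω
|Z| = √(56.90² + 280.6²) = 286.3 Ω
∠Z = arctan(-280.6/56.90) = -78.54°

-78.54°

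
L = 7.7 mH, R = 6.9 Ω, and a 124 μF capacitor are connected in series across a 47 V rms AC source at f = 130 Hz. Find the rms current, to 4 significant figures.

6.045 A

ω = 2πf = 816.8 rad/s
X_L = ωL = 6.289 Ω
X_C = 1/(ωC) = 9.873 Ω
Net reactance X = X_L − X_C = -3.584 Ω
Z = 6.900 − j3.584 Ω
|Z| = √(6.900² + 3.584²) = 7.775 Ω
I = V/|Z| = 47/7.775 = 6.045 A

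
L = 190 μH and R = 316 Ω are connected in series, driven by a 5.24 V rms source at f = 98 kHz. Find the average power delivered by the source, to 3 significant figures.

ω = 2πf = 615800 rad/s
X_L = ωL = 117 Ω
Z = 316 + j117 Ω
|Z| = √(316² + 117²) = 337 Ω
∠Z = arctan(117/316) = 20.3°
I = V/|Z| = 15.6 mA
P = VI cos φ = 5.24 × 0.0156 × cos(20.3°) = 76.4 mW

76.4 mW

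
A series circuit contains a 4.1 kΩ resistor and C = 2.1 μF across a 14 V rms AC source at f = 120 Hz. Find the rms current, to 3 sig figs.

ω = 2πf = 754.0 rad/s
X_C = 1/(ωC) = 632 Ω
Z = 4100 − j632 Ω
|Z| = √(4100² + 632²) = 4150 Ω
I = V/|Z| = 14/4150 = 3.37 mA

3.37 mA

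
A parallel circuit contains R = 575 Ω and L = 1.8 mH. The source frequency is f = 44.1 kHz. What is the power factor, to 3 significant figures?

0.655

ω = 2πf = 277100 rad/s
X_L = ωL = 499 Ω
Parallel: admittances add. Y = 1/R + 1/(jωL)
Y = (0.00174 − j0.00200) S
|Y| = 0.00265 S → |Z| = 1/|Y| = 377 Ω, ∠Z = −∠Y = 49.1°
cos φ = cos(49.1°) = 0.655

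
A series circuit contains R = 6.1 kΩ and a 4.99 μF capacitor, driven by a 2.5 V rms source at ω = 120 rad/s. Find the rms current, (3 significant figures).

X_C = 1/(ωC) = 1670 Ω
Z = 6100 − j1670 Ω
|Z| = √(6100² + 1670²) = 6320 Ω
I = V/|Z| = 2.5/6320 = 395 μA

395 μA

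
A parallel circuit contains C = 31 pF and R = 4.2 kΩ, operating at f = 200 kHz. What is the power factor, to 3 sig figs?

ω = 2πf = 1.257e+06 rad/s
X_C = 1/(ωC) = 25700 Ω
Parallel: admittances add. Y = 1/R + jωC
Y = (0.000238 + j3.9e-05) S
|Y| = 0.000241 S → |Z| = 1/|Y| = 4140 Ω, ∠Z = −∠Y = -9.29°
cos φ = cos(-9.29°) = 0.987

0.987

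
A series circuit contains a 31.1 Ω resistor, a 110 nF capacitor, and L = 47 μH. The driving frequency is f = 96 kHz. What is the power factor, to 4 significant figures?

0.9197

ω = 2πf = 603200 rad/s
X_L = ωL = 28.35 Ω
X_C = 1/(ωC) = 15.07 Ω
Net reactance X = X_L − X_C = 13.28 Ω
Z = 31.10 + j13.28 Ω
|Z| = √(31.10² + 13.28²) = 33.82 Ω
∠Z = arctan(13.28/31.10) = 23.12°
cos φ = cos(23.12°) = 0.9197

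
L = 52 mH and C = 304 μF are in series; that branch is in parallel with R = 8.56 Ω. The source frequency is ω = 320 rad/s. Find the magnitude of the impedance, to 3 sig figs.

X_L = ωL = 16.6 Ω
X_C = 1/(ωC) = 10.3 Ω
Branch 1: Z₁ = R = 8.56 Ω
Branch 2 (series LC): Z₂ = j(X_L − X_C) = j6.36 Ω
Parallel: Z = Z₁Z₂/(Z₁+Z₂), |Z| = 5.11 Ω, ∠Z = 53.4°

5.11 Ω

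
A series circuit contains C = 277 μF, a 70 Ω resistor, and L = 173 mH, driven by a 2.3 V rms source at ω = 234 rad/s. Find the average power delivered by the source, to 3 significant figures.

67.0 mW

X_L = ωL = 40.5 Ω
X_C = 1/(ωC) = 15.4 Ω
Net reactance X = X_L − X_C = 25.1 Ω
Z = 70.0 + j25.1 Ω
|Z| = √(70.0² + 25.1²) = 74.3 Ω
∠Z = arctan(25.1/70.0) = 19.7°
I = V/|Z| = 30.9 mA
P = VI cos φ = 2.3 × 0.0309 × cos(19.7°) = 67.0 mW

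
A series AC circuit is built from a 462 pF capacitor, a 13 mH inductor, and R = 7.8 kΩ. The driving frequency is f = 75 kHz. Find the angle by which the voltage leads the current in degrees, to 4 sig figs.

11.12°

ω = 2πf = 471200 rad/s
X_L = ωL = 6126 Ω
X_C = 1/(ωC) = 4593 Ω
Net reactance X = X_L − X_C = 1533 Ω
Z = 7800 + j1533 Ω
|Z| = √(7800² + 1533²) = 7949 Ω
∠Z = arctan(1533/7800) = 11.12°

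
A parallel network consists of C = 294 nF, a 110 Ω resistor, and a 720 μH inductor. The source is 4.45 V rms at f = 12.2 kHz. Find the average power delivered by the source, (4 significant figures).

180.0 mW

ω = 2πf = 76650 rad/s
X_L = ωL = 55.19 Ω
X_C = 1/(ωC) = 44.37 Ω
Parallel: admittances add. Y = 1/R + 1/(jωL) + jωC
Y = (0.009091 + j0.004418) S
|Y| = 0.01011 S → |Z| = 1/|Y| = 98.94 Ω, ∠Z = −∠Y = -25.92°
I = V/|Z| = 44.98 mA
P = VI cos φ = 4.45 × 0.04498 × cos(-25.92°) = 180.0 mW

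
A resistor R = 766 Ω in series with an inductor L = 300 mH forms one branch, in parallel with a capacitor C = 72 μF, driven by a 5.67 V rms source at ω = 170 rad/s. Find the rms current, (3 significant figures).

69.3 mA

X_L = ωL = 51.0 Ω
X_C = 1/(ωC) = 81.7 Ω
Branch 1 (R+jX_L): Z₁ = 766 + j51.0 Ω, |Z₁| = 768 Ω
Branch 2 (−jX_C): Z₂ = −j81.7 Ω
Parallel: Z = Z₁Z₂/(Z₁+Z₂), |Z| = 81.8 Ω, ∠Z = -83.9°
I = V/|Z| = 5.67/81.8 = 69.3 mA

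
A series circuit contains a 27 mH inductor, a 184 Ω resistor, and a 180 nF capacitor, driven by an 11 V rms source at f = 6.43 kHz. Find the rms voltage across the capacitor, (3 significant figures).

ω = 2πf = 40400 rad/s
X_L = ωL = 1090 Ω
X_C = 1/(ωC) = 138 Ω
Net reactance X = X_L − X_C = 953 Ω
Z = 184 + j953 Ω
|Z| = √(184² + 953²) = 971 Ω
I = V/|Z| = 11.3 mA
V_C = I·|Z_C| = 0.0113 × 138 = 1.56 V

1.56 V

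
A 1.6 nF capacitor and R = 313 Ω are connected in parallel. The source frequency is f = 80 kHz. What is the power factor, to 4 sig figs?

0.9697

ω = 2πf = 502700 rad/s
X_C = 1/(ωC) = 1243 Ω
Parallel: admittances add. Y = 1/R + jωC
Y = (0.003195 + j0.0008042) S
|Y| = 0.003295 S → |Z| = 1/|Y| = 303.5 Ω, ∠Z = −∠Y = -14.13°
cos φ = cos(-14.13°) = 0.9697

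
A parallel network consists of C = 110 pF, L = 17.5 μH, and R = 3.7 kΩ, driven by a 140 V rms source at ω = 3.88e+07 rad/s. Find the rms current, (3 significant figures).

X_L = ωL = 679 Ω
X_C = 1/(ωC) = 234 Ω
Parallel: admittances add. Y = 1/R + 1/(jωL) + jωC
Y = (0.000270 + j0.00280) S
|Y| = 0.00281 S → |Z| = 1/|Y| = 356 Ω, ∠Z = −∠Y = -84.5°
I = V/|Z| = 140/356 = 393 mA

393 mA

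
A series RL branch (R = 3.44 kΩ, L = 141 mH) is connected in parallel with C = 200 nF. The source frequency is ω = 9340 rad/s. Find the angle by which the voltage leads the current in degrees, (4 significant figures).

X_L = ωL = 1317 Ω
X_C = 1/(ωC) = 535.3 Ω
Branch 1 (R+jX_L): Z₁ = 3440 + j1317 Ω, |Z₁| = 3683 Ω
Branch 2 (−jX_C): Z₂ = −j535.3 Ω
Parallel: Z = Z₁Z₂/(Z₁+Z₂), |Z| = 559.0 Ω, ∠Z = -81.85°

-81.85°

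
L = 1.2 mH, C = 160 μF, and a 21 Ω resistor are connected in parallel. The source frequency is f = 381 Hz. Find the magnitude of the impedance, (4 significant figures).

16.94 Ω

ω = 2πf = 2394 rad/s
X_L = ωL = 2.873 Ω
X_C = 1/(ωC) = 2.611 Ω
Parallel: admittances add. Y = 1/R + 1/(jωL) + jωC
Y = (0.04762 + j0.03492) S
|Y| = 0.05905 S → |Z| = 1/|Y| = 16.94 Ω, ∠Z = −∠Y = -36.25°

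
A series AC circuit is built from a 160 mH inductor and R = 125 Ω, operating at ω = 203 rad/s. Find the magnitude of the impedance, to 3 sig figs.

X_L = ωL = 32.5 Ω
Z = 125 + j32.5 Ω
|Z| = √(125² + 32.5²) = 129 Ω

129 Ω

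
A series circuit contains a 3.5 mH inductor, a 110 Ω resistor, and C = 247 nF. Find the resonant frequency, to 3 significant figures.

ω₀ = 1/√(LC) = 1/√(0.0035 × 2.47e-07) = 34010 rad/s
f₀ = ω₀/(2π) = 5.41 kHz

5.41 kHz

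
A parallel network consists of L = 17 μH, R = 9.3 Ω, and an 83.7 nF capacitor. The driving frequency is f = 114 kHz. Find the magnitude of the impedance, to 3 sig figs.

ω = 2πf = 716300 rad/s
X_L = ωL = 12.2 Ω
X_C = 1/(ωC) = 16.7 Ω
Parallel: admittances add. Y = 1/R + 1/(jωL) + jωC
Y = (0.108 − j0.0222) S
|Y| = 0.110 S → |Z| = 1/|Y| = 9.11 Ω, ∠Z = −∠Y = 11.7°

9.11 Ω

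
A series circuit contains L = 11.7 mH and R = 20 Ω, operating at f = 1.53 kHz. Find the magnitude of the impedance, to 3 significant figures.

ω = 2πf = 9613 rad/s
X_L = ωL = 112 Ω
Z = 20.0 + j112 Ω
|Z| = √(20.0² + 112²) = 114 Ω

114 Ω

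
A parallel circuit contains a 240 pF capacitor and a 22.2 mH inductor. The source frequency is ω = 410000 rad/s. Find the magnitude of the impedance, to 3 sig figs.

87200 Ω

X_L = ωL = 9100 Ω
X_C = 1/(ωC) = 10200 Ω
Parallel: admittances add. Y = 1/(jωL) + jωC
Y = (0 − j1.15e-05) S
|Y| = 1.15e-05 S → |Z| = 1/|Y| = 87200 Ω, ∠Z = −∠Y = 90.0°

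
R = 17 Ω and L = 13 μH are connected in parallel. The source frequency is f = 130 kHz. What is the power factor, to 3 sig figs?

0.530

ω = 2πf = 816800 rad/s
X_L = ωL = 10.6 Ω
Parallel: admittances add. Y = 1/R + 1/(jωL)
Y = (0.0588 − j0.0942) S
|Y| = 0.111 S → |Z| = 1/|Y| = 9.01 Ω, ∠Z = −∠Y = 58.0°
cos φ = cos(58.0°) = 0.530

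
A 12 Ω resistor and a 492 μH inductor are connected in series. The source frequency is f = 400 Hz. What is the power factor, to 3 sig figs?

ω = 2πf = 2513 rad/s
X_L = ωL = 1.24 Ω
Z = 12.0 + j1.24 Ω
|Z| = √(12.0² + 1.24²) = 12.1 Ω
∠Z = arctan(1.24/12.0) = 5.88°
cos φ = cos(5.88°) = 0.995

0.995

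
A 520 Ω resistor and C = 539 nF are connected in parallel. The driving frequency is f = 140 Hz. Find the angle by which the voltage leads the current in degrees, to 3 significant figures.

-13.8°

ω = 2πf = 879.6 rad/s
X_C = 1/(ωC) = 2110 Ω
Parallel: admittances add. Y = 1/R + jωC
Y = (0.00192 + j0.000474) S
|Y| = 0.00198 S → |Z| = 1/|Y| = 505 Ω, ∠Z = −∠Y = -13.8°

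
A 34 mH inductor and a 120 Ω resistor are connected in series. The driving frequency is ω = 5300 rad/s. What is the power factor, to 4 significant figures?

X_L = ωL = 180.2 Ω
Z = 120.0 + j180.2 Ω
|Z| = √(120.0² + 180.2²) = 216.5 Ω
∠Z = arctan(180.2/120.0) = 56.34°
cos φ = cos(56.34°) = 0.5543

0.5543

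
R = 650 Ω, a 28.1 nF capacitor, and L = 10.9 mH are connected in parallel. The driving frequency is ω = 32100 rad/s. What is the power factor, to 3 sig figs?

0.618

X_L = ωL = 350 Ω
X_C = 1/(ωC) = 1110 Ω
Parallel: admittances add. Y = 1/R + 1/(jωL) + jωC
Y = (0.00154 − j0.00196) S
|Y| = 0.00249 S → |Z| = 1/|Y| = 402 Ω, ∠Z = −∠Y = 51.8°
cos φ = cos(51.8°) = 0.618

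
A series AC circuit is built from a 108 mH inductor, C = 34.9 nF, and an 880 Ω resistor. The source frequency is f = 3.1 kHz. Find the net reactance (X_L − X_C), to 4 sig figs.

632.5 Ω

ω = 2πf = 19480 rad/s
X_L = ωL = 2104 Ω
X_C = 1/(ωC) = 1471 Ω
X = 2104 − 1471 = 632.5 Ω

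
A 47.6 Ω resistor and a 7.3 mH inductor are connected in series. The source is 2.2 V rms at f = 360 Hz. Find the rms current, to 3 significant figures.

43.7 mA

ω = 2πf = 2262 rad/s
X_L = ωL = 16.5 Ω
Z = 47.6 + j16.5 Ω
|Z| = √(47.6² + 16.5²) = 50.4 Ω
I = V/|Z| = 2.2/50.4 = 43.7 mA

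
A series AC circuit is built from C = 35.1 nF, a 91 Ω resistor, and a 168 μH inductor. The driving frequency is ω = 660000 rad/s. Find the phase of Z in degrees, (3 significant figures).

36.7°

X_L = ωL = 111 Ω
X_C = 1/(ωC) = 43.2 Ω
Net reactance X = X_L − X_C = 67.7 Ω
Z = 91.0 + j67.7 Ω
|Z| = √(91.0² + 67.7²) = 113 Ω
∠Z = arctan(67.7/91.0) = 36.7°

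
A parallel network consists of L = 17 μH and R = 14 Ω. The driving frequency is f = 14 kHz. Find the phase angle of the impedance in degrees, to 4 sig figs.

ω = 2πf = 87960 rad/s
X_L = ωL = 1.495 Ω
Parallel: admittances add. Y = 1/R + 1/(jωL)
Y = (0.07143 − j0.6687) S
|Y| = 0.6725 S → |Z| = 1/|Y| = 1.487 Ω, ∠Z = −∠Y = 83.90°

83.90°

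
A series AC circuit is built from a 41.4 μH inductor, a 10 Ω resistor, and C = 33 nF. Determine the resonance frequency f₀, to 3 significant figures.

ω₀ = 1/√(LC) = 1/√(4.14e-05 × 3.3e-08) = 855500 rad/s
f₀ = ω₀/(2π) = 136 kHz

136 kHz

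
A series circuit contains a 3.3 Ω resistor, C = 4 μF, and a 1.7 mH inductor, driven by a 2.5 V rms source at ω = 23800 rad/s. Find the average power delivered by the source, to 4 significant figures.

X_L = ωL = 40.46 Ω
X_C = 1/(ωC) = 10.50 Ω
Net reactance X = X_L − X_C = 29.96 Ω
Z = 3.300 + j29.96 Ω
|Z| = √(3.300² + 29.96²) = 30.14 Ω
∠Z = arctan(29.96/3.300) = 83.71°
I = V/|Z| = 82.95 mA
P = VI cos φ = 2.5 × 0.08295 × cos(83.71°) = 22.71 mW

22.71 mW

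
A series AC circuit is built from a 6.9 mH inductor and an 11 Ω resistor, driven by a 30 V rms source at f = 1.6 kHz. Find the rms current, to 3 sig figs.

ω = 2πf = 10050 rad/s
X_L = ωL = 69.4 Ω
Z = 11.0 + j69.4 Ω
|Z| = √(11.0² + 69.4²) = 70.2 Ω
I = V/|Z| = 30/70.2 = 427 mA

427 mA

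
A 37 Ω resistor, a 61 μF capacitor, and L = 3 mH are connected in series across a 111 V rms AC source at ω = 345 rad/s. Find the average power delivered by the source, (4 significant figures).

129.2 W

X_L = ωL = 1.035 Ω
X_C = 1/(ωC) = 47.52 Ω
Net reactance X = X_L − X_C = -46.48 Ω
Z = 37.00 − j46.48 Ω
|Z| = √(37.00² + 46.48²) = 59.41 Ω
∠Z = arctan(-46.48/37.00) = -51.48°
I = V/|Z| = 1.868 A
P = VI cos φ = 111 × 1.868 × cos(-51.48°) = 129.2 W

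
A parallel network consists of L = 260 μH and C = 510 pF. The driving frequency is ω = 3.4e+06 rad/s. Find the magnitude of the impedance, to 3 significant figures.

X_L = ωL = 884 Ω
X_C = 1/(ωC) = 577 Ω
Parallel: admittances add. Y = 1/(jωL) + jωC
Y = (0 + j0.000603) S
|Y| = 0.000603 S → |Z| = 1/|Y| = 1660 Ω, ∠Z = −∠Y = -90.0°

1660 Ω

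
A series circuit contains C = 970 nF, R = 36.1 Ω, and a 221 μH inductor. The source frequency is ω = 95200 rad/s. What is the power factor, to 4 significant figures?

X_L = ωL = 21.04 Ω
X_C = 1/(ωC) = 10.83 Ω
Net reactance X = X_L − X_C = 10.21 Ω
Z = 36.10 + j10.21 Ω
|Z| = √(36.10² + 10.21²) = 37.52 Ω
∠Z = arctan(10.21/36.10) = 15.79°
cos φ = cos(15.79°) = 0.9623

0.9623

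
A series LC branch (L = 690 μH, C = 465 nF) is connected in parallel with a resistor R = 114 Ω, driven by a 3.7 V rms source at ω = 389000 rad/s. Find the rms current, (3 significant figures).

35.4 mA

X_L = ωL = 268 Ω
X_C = 1/(ωC) = 5.53 Ω
Branch 1: Z₁ = R = 114 Ω
Branch 2 (series LC): Z₂ = j(X_L − X_C) = j263 Ω
Parallel: Z = Z₁Z₂/(Z₁+Z₂), |Z| = 105 Ω, ∠Z = 23.4°
I = V/|Z| = 3.7/105 = 35.4 mA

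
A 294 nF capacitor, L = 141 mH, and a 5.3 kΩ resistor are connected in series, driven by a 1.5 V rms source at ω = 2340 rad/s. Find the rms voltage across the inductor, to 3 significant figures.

X_L = ωL = 330 Ω
X_C = 1/(ωC) = 1450 Ω
Net reactance X = X_L − X_C = -1120 Ω
Z = 5300 − j1120 Ω
|Z| = √(5300² + 1120²) = 5420 Ω
I = V/|Z| = 277 μA
V_L = I·|Z_L| = 0.000277 × 330 = 0.0913 V

0.0913 V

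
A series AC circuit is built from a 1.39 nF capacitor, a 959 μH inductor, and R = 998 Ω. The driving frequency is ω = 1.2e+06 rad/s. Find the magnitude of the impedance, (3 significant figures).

X_L = ωL = 1150 Ω
X_C = 1/(ωC) = 600 Ω
Net reactance X = X_L − X_C = 551 Ω
Z = 998 + j551 Ω
|Z| = √(998² + 551²) = 1140 Ω

1140 Ω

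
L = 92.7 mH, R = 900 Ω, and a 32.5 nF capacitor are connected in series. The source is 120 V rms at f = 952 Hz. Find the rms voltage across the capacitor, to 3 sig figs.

132 V

ω = 2πf = 5982 rad/s
X_L = ωL = 554 Ω
X_C = 1/(ωC) = 5140 Ω
Net reactance X = X_L − X_C = -4590 Ω
Z = 900 − j4590 Ω
|Z| = √(900² + 4590²) = 4680 Ω
I = V/|Z| = 25.7 mA
V_C = I·|Z_C| = 0.0257 × 5140 = 132 V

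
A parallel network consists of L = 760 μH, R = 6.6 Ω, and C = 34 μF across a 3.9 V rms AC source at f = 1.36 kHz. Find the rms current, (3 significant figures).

ω = 2πf = 8545 rad/s
X_L = ωL = 6.49 Ω
X_C = 1/(ωC) = 3.44 Ω
Parallel: admittances add. Y = 1/R + 1/(jωL) + jωC
Y = (0.152 + j0.137) S
|Y| = 0.204 S → |Z| = 1/|Y| = 4.90 Ω, ∠Z = −∠Y = -42.0°
I = V/|Z| = 3.9/4.90 = 795 mA

795 mA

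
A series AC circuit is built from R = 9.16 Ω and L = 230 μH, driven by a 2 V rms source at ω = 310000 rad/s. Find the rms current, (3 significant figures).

27.8 mA

X_L = ωL = 71.3 Ω
Z = 9.16 + j71.3 Ω
|Z| = √(9.16² + 71.3²) = 71.9 Ω
I = V/|Z| = 2/71.9 = 27.8 mA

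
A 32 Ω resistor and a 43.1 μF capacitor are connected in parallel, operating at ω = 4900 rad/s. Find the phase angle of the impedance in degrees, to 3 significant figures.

X_C = 1/(ωC) = 4.74 Ω
Parallel: admittances add. Y = 1/R + jωC
Y = (0.0312 + j0.211) S
|Y| = 0.213 S → |Z| = 1/|Y| = 4.68 Ω, ∠Z = −∠Y = -81.6°

-81.6°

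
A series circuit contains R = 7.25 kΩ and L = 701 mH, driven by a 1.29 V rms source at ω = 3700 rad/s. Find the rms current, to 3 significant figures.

X_L = ωL = 2590 Ω
Z = 7250 + j2590 Ω
|Z| = √(7250² + 2590²) = 7700 Ω
I = V/|Z| = 1.29/7700 = 168 μA

168 μA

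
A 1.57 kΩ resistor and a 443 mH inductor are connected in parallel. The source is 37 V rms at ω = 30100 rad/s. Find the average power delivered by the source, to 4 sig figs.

X_L = ωL = 13330 Ω
Parallel: admittances add. Y = 1/R + 1/(jωL)
Y = (0.0006369 − j7.499e-05) S
|Y| = 0.0006413 S → |Z| = 1/|Y| = 1559 Ω, ∠Z = −∠Y = 6.715°
I = V/|Z| = 23.73 mA
P = VI cos φ = 37 × 0.02373 × cos(6.715°) = 872.0 mW

872.0 mW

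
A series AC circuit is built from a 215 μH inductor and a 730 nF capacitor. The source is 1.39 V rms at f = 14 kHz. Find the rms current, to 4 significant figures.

416.2 mA

ω = 2πf = 87960 rad/s
X_L = ωL = 18.91 Ω
X_C = 1/(ωC) = 15.57 Ω
Net reactance X = X_L − X_C = 3.339 Ω
Z = j3.339 Ω
|Z| = √(0² + 3.339²) = 3.339 Ω
I = V/|Z| = 1.39/3.339 = 416.2 mA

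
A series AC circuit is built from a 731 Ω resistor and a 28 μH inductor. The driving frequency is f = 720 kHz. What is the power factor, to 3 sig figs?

0.985

ω = 2πf = 4.524e+06 rad/s
X_L = ωL = 127 Ω
Z = 731 + j127 Ω
|Z| = √(731² + 127²) = 742 Ω
∠Z = arctan(127/731) = 9.83°
cos φ = cos(9.83°) = 0.985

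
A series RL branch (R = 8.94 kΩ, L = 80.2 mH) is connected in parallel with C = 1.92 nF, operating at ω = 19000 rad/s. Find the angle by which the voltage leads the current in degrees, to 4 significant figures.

X_L = ωL = 1524 Ω
X_C = 1/(ωC) = 27410 Ω
Branch 1 (R+jX_L): Z₁ = 8940 + j1524 Ω, |Z₁| = 9069 Ω
Branch 2 (−jX_C): Z₂ = −j27410 Ω
Parallel: Z = Z₁Z₂/(Z₁+Z₂), |Z| = 9077 Ω, ∠Z = -9.378°

-9.378°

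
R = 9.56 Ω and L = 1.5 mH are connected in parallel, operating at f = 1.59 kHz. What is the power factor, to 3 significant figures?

ω = 2πf = 9990 rad/s
X_L = ωL = 15.0 Ω
Parallel: admittances add. Y = 1/R + 1/(jωL)
Y = (0.105 − j0.0667) S
|Y| = 0.124 S → |Z| = 1/|Y| = 8.06 Ω, ∠Z = −∠Y = 32.5°
cos φ = cos(32.5°) = 0.843

0.843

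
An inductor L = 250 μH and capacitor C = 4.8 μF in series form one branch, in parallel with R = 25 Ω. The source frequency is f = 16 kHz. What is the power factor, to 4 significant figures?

ω = 2πf = 100500 rad/s
X_L = ωL = 25.13 Ω
X_C = 1/(ωC) = 2.072 Ω
Branch 1: Z₁ = R = 25.00 Ω
Branch 2 (series LC): Z₂ = j(X_L − X_C) = j23.06 Ω
Parallel: Z = Z₁Z₂/(Z₁+Z₂), |Z| = 16.95 Ω, ∠Z = 47.31°
cos φ = cos(47.31°) = 0.6780

0.6780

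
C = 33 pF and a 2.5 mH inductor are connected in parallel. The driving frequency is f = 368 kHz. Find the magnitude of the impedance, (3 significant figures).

10300 Ω

ω = 2πf = 2.312e+06 rad/s
X_L = ωL = 5780 Ω
X_C = 1/(ωC) = 13100 Ω
Parallel: admittances add. Y = 1/(jωL) + jωC
Y = (0 − j9.67e-05) S
|Y| = 9.67e-05 S → |Z| = 1/|Y| = 10300 Ω, ∠Z = −∠Y = 90.0°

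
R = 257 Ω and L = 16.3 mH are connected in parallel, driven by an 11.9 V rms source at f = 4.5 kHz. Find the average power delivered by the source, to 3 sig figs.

551 mW

ω = 2πf = 28270 rad/s
X_L = ωL = 461 Ω
Parallel: admittances add. Y = 1/R + 1/(jωL)
Y = (0.00389 − j0.00217) S
|Y| = 0.00446 S → |Z| = 1/|Y| = 224 Ω, ∠Z = −∠Y = 29.1°
I = V/|Z| = 53.0 mA
P = VI cos φ = 11.9 × 0.0530 × cos(29.1°) = 551 mW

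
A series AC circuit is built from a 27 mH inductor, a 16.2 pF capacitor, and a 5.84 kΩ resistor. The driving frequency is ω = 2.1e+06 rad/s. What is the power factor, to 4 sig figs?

X_L = ωL = 56700 Ω
X_C = 1/(ωC) = 29390 Ω
Net reactance X = X_L − X_C = 27310 Ω
Z = 5840 + j27310 Ω
|Z| = √(5840² + 27310²) = 27920 Ω
∠Z = arctan(27310/5840) = 77.93°
cos φ = cos(77.93°) = 0.2091

0.2091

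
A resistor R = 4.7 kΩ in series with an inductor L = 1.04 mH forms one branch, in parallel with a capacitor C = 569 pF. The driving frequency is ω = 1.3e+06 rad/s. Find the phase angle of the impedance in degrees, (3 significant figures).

X_L = ωL = 1350 Ω
X_C = 1/(ωC) = 1350 Ω
Branch 1 (R+jX_L): Z₁ = 4700 + j1350 Ω, |Z₁| = 4890 Ω
Branch 2 (−jX_C): Z₂ = −j1350 Ω
Parallel: Z = Z₁Z₂/(Z₁+Z₂), |Z| = 1410 Ω, ∠Z = -74.0°

-74.0°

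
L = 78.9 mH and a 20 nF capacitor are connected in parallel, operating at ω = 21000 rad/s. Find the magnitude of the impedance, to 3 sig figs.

5450 Ω

X_L = ωL = 1660 Ω
X_C = 1/(ωC) = 2380 Ω
Parallel: admittances add. Y = 1/(jωL) + jωC
Y = (0 − j0.000184) S
|Y| = 0.000184 S → |Z| = 1/|Y| = 5450 Ω, ∠Z = −∠Y = 90.0°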